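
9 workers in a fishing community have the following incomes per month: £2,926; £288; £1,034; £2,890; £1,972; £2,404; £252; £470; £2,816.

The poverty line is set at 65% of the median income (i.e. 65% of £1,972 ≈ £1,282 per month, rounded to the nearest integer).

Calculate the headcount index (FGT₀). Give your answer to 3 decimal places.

4 of the 9 workers have income below £1,282.
H = 4/9 = 0.444.

0.444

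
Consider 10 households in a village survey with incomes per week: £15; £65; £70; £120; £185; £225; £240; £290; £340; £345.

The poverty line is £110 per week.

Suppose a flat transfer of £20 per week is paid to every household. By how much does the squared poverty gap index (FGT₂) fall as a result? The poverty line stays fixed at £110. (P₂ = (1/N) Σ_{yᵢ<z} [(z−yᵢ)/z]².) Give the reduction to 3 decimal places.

Before: below the line — £15, £65, £70; squared poverty gap index (FGT₂) = 0.10455.
After the £20 transfer: below the line — £35, £85, £90; squared poverty gap index (FGT₂) = 0.05496.
Reduction = 0.10455 − 0.05496 = 0.050.

0.050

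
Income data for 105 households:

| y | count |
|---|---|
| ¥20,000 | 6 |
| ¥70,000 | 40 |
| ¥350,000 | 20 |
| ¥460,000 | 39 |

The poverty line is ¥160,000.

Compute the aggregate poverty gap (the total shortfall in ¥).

¥4,440,000

Below the line: 6×¥20,000, 40×¥70,000 (q = 46 of N = 105).
Individual gaps: 6×(160000−20000) = 840000; 40×(160000−70000) = 3600000.
Aggregate gap = ¥4,440,000.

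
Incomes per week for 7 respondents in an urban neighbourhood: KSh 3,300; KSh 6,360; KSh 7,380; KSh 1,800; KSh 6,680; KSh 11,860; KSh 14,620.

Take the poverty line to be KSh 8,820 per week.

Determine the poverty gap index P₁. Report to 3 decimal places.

Poor units: KSh 1,800, KSh 3,300, KSh 6,360, KSh 6,680, KSh 7,380 (q = 5 of N = 7).
Shortfall ratios: (8820−1800)/8820 = 0.7959; (8820−3300)/8820 = 0.6259; (8820−6360)/8820 = 0.2789; (8820−6680)/8820 = 0.2426; (8820−7380)/8820 = 0.1633.
Σ = 2.106576. Dividing by the full population N = 7 gives P₁ = 0.301.

0.301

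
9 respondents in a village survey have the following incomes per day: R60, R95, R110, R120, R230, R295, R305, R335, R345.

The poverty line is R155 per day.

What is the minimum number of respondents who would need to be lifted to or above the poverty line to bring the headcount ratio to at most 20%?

Currently q = 4 of N = 9 are below the line (H = 0.444).
A headcount ratio of at most 20% allows at most ⌊0.20 × 9⌋ = 1 poor respondents.
So at least 4 − 1 = 3 must be lifted.

3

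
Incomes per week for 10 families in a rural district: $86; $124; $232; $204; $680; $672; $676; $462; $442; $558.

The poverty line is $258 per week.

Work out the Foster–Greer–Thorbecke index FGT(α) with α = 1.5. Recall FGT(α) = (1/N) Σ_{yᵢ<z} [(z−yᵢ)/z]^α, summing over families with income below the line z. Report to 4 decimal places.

0.1046

Below z: $86, $124, $204, $232 (q = 4 of N = 10).
Gap ratios (z−y)/z: (258−86)/258 = 0.6667; (258−124)/258 = 0.5194; (258−204)/258 = 0.2093; (258−232)/258 = 0.1008.
Raised to α = 1.5: 0.54433; 0.37431; 0.09575; 0.03199.
Sum = 1.046384; FGT(1.5) = 1.046384 / 10 = 0.1046.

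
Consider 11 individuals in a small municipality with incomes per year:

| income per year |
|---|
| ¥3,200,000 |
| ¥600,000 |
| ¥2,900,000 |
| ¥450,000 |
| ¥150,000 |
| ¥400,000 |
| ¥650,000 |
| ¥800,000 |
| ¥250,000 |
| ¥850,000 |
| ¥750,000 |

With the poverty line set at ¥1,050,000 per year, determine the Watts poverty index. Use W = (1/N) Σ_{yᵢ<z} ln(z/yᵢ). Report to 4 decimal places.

0.6411

Poor units: ¥150,000, ¥250,000, ¥400,000, ¥450,000, ¥600,000, ¥650,000, ¥750,000, ¥800,000, ¥850,000 (q = 9 of N = 11).
Log gaps: ln(1050000/150000) = 1.9459; ln(1050000/250000) = 1.4351; ln(1050000/400000) = 0.9651; ln(1050000/450000) = 0.8473; ln(1050000/600000) = 0.5596; ln(1050000/650000) = 0.4796; ln(1050000/750000) = 0.3365; ln(1050000/800000) = 0.2719; ln(1050000/850000) = 0.2113.
W = 7.052277 / 11 = 0.6411.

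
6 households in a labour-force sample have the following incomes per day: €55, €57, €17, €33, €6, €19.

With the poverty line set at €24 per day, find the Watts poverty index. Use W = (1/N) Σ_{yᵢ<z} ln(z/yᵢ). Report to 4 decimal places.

0.3275

Below z: €6, €17, €19 (q = 3 of N = 6).
ln(z/y) terms: ln(24/6) = 1.3863; ln(24/17) = 0.3448; ln(24/19) = 0.2336.
W = 1.964750 / 6 = 0.3275.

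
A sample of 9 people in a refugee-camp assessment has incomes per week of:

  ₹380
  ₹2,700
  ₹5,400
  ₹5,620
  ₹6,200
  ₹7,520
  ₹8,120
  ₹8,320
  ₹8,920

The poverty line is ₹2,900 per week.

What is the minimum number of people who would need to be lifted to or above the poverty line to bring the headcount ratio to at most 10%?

2 of the 9 people are poor, so H = 2/9 = 0.222.
A headcount ratio of at most 10% allows at most ⌊0.10 × 9⌋ = 0 poor people.
So at least 2 − 0 = 2 must be lifted.

2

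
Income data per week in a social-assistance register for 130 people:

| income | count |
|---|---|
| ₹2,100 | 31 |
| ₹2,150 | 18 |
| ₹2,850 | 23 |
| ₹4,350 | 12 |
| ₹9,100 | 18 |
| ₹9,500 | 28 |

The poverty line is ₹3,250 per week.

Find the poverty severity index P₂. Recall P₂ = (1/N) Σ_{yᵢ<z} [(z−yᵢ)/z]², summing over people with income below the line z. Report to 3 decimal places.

0.048

Incomes under z: 31×₹2,100, 18×₹2,150, 23×₹2,850 (q = 72 of N = 130).
Normalized shortfalls: (3250−2100)/3250 = 0.3538 (×31); (3250−2150)/3250 = 0.3385 (×18); (3250−2850)/3250 = 0.1231 (×23).
Squared: 0.1252 (×31); 0.1146 (×18); 0.0151 (×23).
Sum = 6.291834; P₂ = 6.291834 / 130 = 0.048.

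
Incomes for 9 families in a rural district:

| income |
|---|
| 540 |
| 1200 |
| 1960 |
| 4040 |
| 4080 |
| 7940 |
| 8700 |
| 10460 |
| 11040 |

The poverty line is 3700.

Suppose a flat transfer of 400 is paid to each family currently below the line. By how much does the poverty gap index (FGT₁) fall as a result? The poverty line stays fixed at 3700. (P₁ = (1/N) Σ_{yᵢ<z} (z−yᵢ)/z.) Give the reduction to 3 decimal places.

0.036

Before: below the line — 540, 1200, 1960; poverty gap index (FGT₁) = 0.22222.
After the 400 transfer: below the line — 940, 1600, 2360; poverty gap index (FGT₁) = 0.18619.
Reduction = 0.22222 − 0.18619 = 0.036.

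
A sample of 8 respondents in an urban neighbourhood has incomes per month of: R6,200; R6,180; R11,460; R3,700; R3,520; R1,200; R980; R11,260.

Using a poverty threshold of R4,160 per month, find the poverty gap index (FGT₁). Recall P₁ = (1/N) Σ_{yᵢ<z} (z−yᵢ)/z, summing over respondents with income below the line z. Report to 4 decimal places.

Poor units: R980, R1,200, R3,520, R3,700 (q = 4 of N = 8).
Shortfall ratios: (4160−980)/4160 = 0.7644; (4160−1200)/4160 = 0.7115; (4160−3520)/4160 = 0.1538; (4160−3700)/4160 = 0.1106.
Σ = 1.740385. Dividing by the full population N = 8 gives P₁ = 0.2175.

0.2175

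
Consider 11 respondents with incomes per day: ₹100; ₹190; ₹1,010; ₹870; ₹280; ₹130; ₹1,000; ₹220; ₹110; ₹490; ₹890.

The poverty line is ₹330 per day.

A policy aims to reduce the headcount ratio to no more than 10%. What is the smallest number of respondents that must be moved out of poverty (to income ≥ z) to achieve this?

5

Currently q = 6 of N = 11 are below the line (H = 0.545).
A headcount ratio of at most 10% allows at most ⌊0.10 × 11⌋ = 1 poor respondents.
So at least 6 − 1 = 5 must be lifted.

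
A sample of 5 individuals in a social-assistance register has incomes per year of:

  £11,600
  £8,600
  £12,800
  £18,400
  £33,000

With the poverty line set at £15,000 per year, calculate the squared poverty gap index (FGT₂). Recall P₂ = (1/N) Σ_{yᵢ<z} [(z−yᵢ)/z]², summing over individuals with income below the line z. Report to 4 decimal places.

Poor units: £8,600, £11,600, £12,800 (q = 3 of N = 5).
Gap ratios (z−y)/z: (15000−8600)/15000 = 0.4267; (15000−11600)/15000 = 0.2267; (15000−12800)/15000 = 0.1467.
Squared: 0.1820; 0.0514; 0.0215.
Sum = 0.254933; P₂ = 0.254933 / 5 = 0.0510.

0.0510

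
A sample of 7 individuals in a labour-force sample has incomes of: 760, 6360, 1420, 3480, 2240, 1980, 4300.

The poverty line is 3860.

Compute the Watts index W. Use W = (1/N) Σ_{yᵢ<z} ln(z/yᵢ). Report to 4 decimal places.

0.5629

Incomes under z: 760, 1420, 1980, 2240, 3480 (q = 5 of N = 7).
ln(z/y) terms: ln(3860/760) = 1.6251; ln(3860/1420) = 1.0000; ln(3860/1980) = 0.6676; ln(3860/2240) = 0.5442; ln(3860/3480) = 0.1036.
W = 3.940511 / 7 = 0.5629.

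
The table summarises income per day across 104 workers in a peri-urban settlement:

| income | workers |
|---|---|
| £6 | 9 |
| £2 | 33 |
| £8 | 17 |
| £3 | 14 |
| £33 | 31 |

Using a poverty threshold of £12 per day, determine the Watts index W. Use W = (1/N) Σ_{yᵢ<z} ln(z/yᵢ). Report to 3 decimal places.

0.881

Below the line: 33×£2, 14×£3, 9×£6, 17×£8 (q = 73 of N = 104).
Log gaps: ln(12/2) = 1.7918 (×33); ln(12/3) = 1.3863 (×14); ln(12/6) = 0.6931 (×9); ln(12/8) = 0.4055 (×17).
W = 91.667415 / 104 = 0.881.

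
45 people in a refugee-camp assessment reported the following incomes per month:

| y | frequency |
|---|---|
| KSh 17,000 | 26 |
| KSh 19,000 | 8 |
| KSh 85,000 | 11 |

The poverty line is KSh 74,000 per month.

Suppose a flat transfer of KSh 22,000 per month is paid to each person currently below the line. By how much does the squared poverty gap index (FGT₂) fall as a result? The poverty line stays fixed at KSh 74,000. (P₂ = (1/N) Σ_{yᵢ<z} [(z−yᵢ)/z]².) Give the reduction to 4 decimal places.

Before: below the line — 26×KSh 17,000, 8×KSh 19,000; squared poverty gap index (FGT₂) = 0.441011.
After the KSh 22,000 transfer: below the line — 26×KSh 39,000, 8×KSh 41,000; squared poverty gap index (FGT₂) = 0.164605.
Reduction = 0.441011 − 0.164605 = 0.2764.

0.2764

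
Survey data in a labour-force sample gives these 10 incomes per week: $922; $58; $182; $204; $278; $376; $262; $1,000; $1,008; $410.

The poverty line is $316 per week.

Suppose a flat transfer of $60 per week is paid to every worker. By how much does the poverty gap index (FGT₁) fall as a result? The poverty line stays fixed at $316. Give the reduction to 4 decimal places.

0.0861

Before: below the line — $58, $182, $204, $262, $278; poverty gap index (FGT₁) = 0.188608.
After the $60 transfer: below the line — $118, $242, $264; poverty gap index (FGT₁) = 0.102532.
Reduction = 0.188608 − 0.102532 = 0.0861.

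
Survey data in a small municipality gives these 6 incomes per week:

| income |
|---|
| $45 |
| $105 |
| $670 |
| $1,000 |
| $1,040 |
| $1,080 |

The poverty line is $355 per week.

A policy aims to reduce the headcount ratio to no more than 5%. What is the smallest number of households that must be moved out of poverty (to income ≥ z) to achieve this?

2

Currently q = 2 of N = 6 are below the line (H = 0.333).
A headcount ratio of at most 5% allows at most ⌊0.05 × 6⌋ = 0 poor households.
So at least 2 − 0 = 2 must be lifted.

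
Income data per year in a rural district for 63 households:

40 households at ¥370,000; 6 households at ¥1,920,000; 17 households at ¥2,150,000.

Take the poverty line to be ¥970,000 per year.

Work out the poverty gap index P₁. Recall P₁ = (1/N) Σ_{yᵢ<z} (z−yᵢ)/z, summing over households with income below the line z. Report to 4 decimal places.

Incomes under z: 40×¥370,000 (q = 40 of N = 63).
Shortfall ratios: (970000−370000)/970000 = 0.6186 (×40).
Sum of shortfalls = 24.742268; P₁ averages over all N: 24.742268 / 63 = 0.3927.

0.3927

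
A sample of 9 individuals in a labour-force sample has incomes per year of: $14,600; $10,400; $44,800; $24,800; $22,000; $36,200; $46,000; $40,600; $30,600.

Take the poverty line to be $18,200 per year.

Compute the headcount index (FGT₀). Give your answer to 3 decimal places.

2 of the 9 individuals have income below $18,200.
H = 2/9 = 0.222.

0.222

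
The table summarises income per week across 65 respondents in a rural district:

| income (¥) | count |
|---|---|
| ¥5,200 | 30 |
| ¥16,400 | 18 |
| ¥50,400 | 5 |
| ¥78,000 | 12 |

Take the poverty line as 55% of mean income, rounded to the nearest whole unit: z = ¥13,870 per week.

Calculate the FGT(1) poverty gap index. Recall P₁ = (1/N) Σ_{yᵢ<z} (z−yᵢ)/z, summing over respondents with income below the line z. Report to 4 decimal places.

0.2885

Below the line: 30×¥5,200 (q = 30 of N = 65).
Gap ratios (z−y)/z: (13870−5200)/13870 = 0.6251 (×30).
Σ = 18.752704. Dividing by the full population N = 65 gives P₁ = 0.2885.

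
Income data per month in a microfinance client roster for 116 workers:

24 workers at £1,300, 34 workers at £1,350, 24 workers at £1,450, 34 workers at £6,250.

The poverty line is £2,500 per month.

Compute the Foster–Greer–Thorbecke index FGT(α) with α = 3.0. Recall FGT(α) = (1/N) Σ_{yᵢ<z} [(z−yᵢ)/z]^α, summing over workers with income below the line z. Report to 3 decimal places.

0.067

Incomes under z: 24×£1,300, 34×£1,350, 24×£1,450 (q = 82 of N = 116).
Normalized shortfalls: (2500−1300)/2500 = 0.4800 (×24); (2500−1350)/2500 = 0.4600 (×34); (2500−1450)/2500 = 0.4200 (×24).
Raised to α = 3.0: 0.11059 (×24); 0.09734 (×34); 0.07409 (×24).
Sum = 7.741744; FGT(3.0) = 7.741744 / 116 = 0.067.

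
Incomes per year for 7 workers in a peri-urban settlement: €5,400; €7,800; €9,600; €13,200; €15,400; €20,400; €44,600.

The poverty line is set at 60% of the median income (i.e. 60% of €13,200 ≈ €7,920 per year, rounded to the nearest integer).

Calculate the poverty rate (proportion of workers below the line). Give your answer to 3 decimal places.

2 of the 7 workers have income below €7,920.
H = 2/7 = 0.286.

0.286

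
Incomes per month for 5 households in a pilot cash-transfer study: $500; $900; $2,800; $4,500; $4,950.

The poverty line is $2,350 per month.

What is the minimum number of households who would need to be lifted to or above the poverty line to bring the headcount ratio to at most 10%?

2

2 of the 5 households are poor, so H = 2/5 = 0.400.
A headcount ratio of at most 10% allows at most ⌊0.10 × 5⌋ = 0 poor households.
So at least 2 − 0 = 2 must be lifted.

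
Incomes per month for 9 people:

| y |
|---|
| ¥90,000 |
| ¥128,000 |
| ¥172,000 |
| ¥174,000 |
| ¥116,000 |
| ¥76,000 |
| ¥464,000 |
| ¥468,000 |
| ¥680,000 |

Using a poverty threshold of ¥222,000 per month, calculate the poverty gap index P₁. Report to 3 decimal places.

Below the line: ¥76,000, ¥90,000, ¥116,000, ¥128,000, ¥172,000, ¥174,000 (q = 6 of N = 9).
Gap ratios (z−y)/z: (222000−76000)/222000 = 0.6577; (222000−90000)/222000 = 0.5946; (222000−116000)/222000 = 0.4775; (222000−128000)/222000 = 0.4234; (222000−172000)/222000 = 0.2252; (222000−174000)/222000 = 0.2162.
Sum of shortfalls = 2.594595; P₁ averages over all N: 2.594595 / 9 = 0.288.

0.288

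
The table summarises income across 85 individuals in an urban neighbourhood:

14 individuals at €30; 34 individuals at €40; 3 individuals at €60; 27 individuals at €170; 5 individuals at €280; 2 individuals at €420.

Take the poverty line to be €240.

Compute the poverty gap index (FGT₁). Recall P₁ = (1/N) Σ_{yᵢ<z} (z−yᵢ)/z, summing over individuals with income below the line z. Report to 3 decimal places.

0.597

Below the line: 14×€30, 34×€40, 3×€60, 27×€170 (q = 78 of N = 85).
Shortfall ratios: (240−30)/240 = 0.8750 (×14); (240−40)/240 = 0.8333 (×34); (240−60)/240 = 0.7500 (×3); (240−170)/240 = 0.2917 (×27).
Sum of shortfalls = 50.708333; P₁ averages over all N: 50.708333 / 85 = 0.597.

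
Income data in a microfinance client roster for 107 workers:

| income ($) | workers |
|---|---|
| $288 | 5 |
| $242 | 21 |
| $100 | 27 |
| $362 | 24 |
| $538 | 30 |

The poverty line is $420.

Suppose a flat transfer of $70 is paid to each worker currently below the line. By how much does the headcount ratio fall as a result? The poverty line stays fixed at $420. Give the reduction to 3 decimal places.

Before: below the line — 27×$100, 21×$242, 5×$288, 24×$362; headcount ratio = 0.71963.
After the $70 transfer: below the line — 27×$170, 21×$312, 5×$358; headcount ratio = 0.49533.
Reduction = 0.71963 − 0.49533 = 0.224.

0.224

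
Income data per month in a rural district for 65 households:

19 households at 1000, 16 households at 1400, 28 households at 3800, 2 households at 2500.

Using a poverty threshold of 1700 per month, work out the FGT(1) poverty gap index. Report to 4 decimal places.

Below the line: 19×1000, 16×1400 (q = 35 of N = 65).
Gap ratios (z−y)/z: (1700−1000)/1700 = 0.4118 (×19); (1700−1400)/1700 = 0.1765 (×16).
Sum of shortfalls = 10.647059; P₁ averages over all N: 10.647059 / 65 = 0.1638.

0.1638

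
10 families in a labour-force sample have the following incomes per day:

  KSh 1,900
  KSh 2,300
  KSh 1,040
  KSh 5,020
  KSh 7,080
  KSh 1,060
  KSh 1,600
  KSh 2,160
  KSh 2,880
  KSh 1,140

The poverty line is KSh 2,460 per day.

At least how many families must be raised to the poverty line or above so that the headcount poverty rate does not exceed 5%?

Currently q = 7 of N = 10 are below the line (H = 0.700).
A headcount ratio of at most 5% allows at most ⌊0.05 × 10⌋ = 0 poor families.
So at least 7 − 0 = 7 must be lifted.

7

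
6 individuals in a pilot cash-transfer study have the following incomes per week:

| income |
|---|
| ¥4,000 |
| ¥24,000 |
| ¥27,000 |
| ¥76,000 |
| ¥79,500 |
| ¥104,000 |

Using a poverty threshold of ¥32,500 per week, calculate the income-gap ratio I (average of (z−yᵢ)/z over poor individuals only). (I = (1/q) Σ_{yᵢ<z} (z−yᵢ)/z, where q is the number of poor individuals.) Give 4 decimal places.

0.4359

Incomes under z: ¥4,000, ¥24,000, ¥27,000 (q = 3 of N = 6).
Relative gaps: 0.8769, 0.2615, 0.1692; sum = 1.307692.
I averages over the q = 3 poor units only: 1.307692 / 3 = 0.4359.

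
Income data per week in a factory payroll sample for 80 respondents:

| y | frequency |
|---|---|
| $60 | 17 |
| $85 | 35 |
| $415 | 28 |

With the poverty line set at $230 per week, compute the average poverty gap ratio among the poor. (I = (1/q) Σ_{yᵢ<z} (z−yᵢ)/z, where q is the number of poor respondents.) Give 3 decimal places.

Poor units: 17×$60, 35×$85 (q = 52 of N = 80).
Relative gaps: 0.7391 (×17), 0.6304 (×35); sum = 34.630435.
The income-gap ratio divides by q (the poor only): 34.630435 / 52 = 0.666.

0.666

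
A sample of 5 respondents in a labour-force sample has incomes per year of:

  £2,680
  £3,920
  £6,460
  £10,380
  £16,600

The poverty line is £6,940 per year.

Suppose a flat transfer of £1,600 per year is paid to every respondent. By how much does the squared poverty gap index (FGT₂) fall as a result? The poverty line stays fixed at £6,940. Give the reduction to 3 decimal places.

Before: below the line — £2,680, £3,920, £6,460; squared poverty gap index (FGT₂) = 0.11419.
After the £1,600 transfer: below the line — £4,280, £5,520; squared poverty gap index (FGT₂) = 0.03775.
Reduction = 0.11419 − 0.03775 = 0.076.

0.076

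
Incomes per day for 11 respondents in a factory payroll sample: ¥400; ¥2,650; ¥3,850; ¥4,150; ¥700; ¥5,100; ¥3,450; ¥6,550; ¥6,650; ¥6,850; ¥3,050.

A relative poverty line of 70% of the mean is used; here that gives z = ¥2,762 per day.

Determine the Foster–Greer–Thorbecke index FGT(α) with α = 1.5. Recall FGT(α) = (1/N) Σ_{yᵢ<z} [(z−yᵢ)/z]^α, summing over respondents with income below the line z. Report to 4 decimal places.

0.1313

Poor units: ¥400, ¥700, ¥2,650 (q = 3 of N = 11).
Shortfall ratios: (2762−400)/2762 = 0.8552; (2762−700)/2762 = 0.7466; (2762−2650)/2762 = 0.0406.
Raised to α = 1.5: 0.79083; 0.64506; 0.00817.
Sum = 1.444054; FGT(1.5) = 1.444054 / 11 = 0.1313.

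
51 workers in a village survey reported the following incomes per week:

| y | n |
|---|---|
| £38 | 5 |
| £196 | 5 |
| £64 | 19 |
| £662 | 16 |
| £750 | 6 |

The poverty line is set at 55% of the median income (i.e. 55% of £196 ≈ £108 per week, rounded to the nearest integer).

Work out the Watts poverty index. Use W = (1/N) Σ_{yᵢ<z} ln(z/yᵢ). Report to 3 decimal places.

0.297

Incomes under z: 5×£38, 19×£64 (q = 24 of N = 51).
ln(z/y) terms: ln(108/38) = 1.0445 (×5); ln(108/64) = 0.5232 (×19).
W = 15.164440 / 51 = 0.297.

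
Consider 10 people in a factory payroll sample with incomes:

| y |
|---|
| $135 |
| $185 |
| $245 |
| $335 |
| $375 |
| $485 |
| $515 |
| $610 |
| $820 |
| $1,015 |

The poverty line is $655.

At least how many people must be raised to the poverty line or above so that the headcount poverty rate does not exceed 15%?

7

8 of the 10 people are poor, so H = 8/10 = 0.800.
A headcount ratio of at most 15% allows at most ⌊0.15 × 10⌋ = 1 poor people.
So at least 8 − 1 = 7 must be lifted.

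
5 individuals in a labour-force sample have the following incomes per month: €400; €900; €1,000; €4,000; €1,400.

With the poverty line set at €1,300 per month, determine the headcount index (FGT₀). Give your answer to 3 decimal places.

0.600

3 of the 5 individuals have income below €1,300.
H = 3/5 = 0.600.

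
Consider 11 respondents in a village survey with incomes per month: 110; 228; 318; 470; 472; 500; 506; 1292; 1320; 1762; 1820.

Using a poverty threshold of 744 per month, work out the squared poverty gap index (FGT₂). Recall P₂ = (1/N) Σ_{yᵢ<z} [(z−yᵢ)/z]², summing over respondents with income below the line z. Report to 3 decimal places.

Incomes under z: 110, 228, 318, 470, 472, 500, 506 (q = 7 of N = 11).
Relative gaps: (744−110)/744 = 0.8522; (744−228)/744 = 0.6935; (744−318)/744 = 0.5726; (744−470)/744 = 0.3683; (744−472)/744 = 0.3656; (744−500)/744 = 0.3280; (744−506)/744 = 0.3199.
Squared: 0.7262; 0.4810; 0.3278; 0.1356; 0.1337; 0.1076; 0.1023.
Sum = 2.014192; P₂ = 2.014192 / 11 = 0.183.

0.183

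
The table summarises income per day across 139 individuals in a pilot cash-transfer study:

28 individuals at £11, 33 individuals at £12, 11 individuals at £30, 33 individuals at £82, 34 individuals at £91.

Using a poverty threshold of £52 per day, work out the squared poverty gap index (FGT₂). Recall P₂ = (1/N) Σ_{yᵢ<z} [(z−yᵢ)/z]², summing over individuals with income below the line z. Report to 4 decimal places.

Below z: 28×£11, 33×£12, 11×£30 (q = 72 of N = 139).
Gap ratios (z−y)/z: (52−11)/52 = 0.7885 (×28); (52−12)/52 = 0.7692 (×33); (52−30)/52 = 0.4231 (×11).
Squared: 0.6217 (×28); 0.5917 (×33); 0.1790 (×11).
Sum = 38.902367; P₂ = 38.902367 / 139 = 0.2799.

0.2799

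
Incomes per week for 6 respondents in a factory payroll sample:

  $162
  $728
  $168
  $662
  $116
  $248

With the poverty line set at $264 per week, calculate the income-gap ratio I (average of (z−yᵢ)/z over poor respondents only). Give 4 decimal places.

Incomes under z: $116, $162, $168, $248 (q = 4 of N = 6).
Relative gaps: 0.5606, 0.3864, 0.3636, 0.0606; sum = 1.371212.
The income-gap ratio divides by q (the poor only): 1.371212 / 4 = 0.3428.

0.3428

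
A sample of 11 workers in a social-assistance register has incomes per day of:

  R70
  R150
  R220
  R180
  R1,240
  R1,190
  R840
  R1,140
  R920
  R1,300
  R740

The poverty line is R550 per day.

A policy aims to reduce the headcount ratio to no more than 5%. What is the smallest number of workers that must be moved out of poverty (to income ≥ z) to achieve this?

4 of the 11 workers are poor, so H = 4/11 = 0.364.
A headcount ratio of at most 5% allows at most ⌊0.05 × 11⌋ = 0 poor workers.
So at least 4 − 0 = 4 must be lifted.

4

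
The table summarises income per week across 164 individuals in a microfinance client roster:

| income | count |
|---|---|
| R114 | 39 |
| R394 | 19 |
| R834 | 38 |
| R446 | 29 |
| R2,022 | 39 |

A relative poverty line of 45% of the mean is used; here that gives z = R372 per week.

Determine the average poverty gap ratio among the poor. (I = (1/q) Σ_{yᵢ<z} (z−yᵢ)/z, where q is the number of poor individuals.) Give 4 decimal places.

Below the line: 39×R114 (q = 39 of N = 164).
Shortfall ratios (z−y)/z: 0.6935 (×39); sum = 27.048387.
The income-gap ratio divides by q (the poor only): 27.048387 / 39 = 0.6935.

0.6935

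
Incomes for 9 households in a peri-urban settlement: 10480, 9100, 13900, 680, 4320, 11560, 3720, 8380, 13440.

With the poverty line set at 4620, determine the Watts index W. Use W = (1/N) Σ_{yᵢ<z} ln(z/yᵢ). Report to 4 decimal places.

Below z: 680, 3720, 4320 (q = 3 of N = 9).
ln(z/y) terms: ln(4620/680) = 1.9161; ln(4620/3720) = 0.2167; ln(4620/4320) = 0.0671.
W = 2.199868 / 9 = 0.2444.

0.2444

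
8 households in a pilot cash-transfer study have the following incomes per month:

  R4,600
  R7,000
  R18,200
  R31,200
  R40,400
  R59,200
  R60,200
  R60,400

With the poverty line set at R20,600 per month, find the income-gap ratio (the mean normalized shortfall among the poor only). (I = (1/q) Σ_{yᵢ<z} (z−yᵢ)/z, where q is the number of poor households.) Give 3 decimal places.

Incomes under z: R4,600, R7,000, R18,200 (q = 3 of N = 8).
Shortfall ratios (z−y)/z: 0.7767, 0.6602, 0.1165; sum = 1.553398.
The income-gap ratio divides by q (the poor only): 1.553398 / 3 = 0.518.

0.518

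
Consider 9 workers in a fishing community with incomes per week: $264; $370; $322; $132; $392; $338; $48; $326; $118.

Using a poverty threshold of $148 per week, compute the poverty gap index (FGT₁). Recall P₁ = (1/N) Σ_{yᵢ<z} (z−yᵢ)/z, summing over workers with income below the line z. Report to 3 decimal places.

0.110

Poor units: $48, $118, $132 (q = 3 of N = 9).
Shortfall ratios: (148−48)/148 = 0.6757; (148−118)/148 = 0.2027; (148−132)/148 = 0.1081.
Sum of shortfalls = 0.986486; P₁ averages over all N: 0.986486 / 9 = 0.110.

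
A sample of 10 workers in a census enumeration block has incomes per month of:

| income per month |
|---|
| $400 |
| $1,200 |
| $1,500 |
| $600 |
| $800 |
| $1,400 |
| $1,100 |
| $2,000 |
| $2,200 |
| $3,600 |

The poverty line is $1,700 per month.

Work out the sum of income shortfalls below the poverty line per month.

$4,900

Incomes under z: $400, $600, $800, $1,100, $1,200, $1,400, $1,500 (q = 7 of N = 10).
Individual gaps: 1700−400 = 1300; 1700−600 = 1100; 1700−800 = 900; 1700−1100 = 600; 1700−1200 = 500; 1700−1400 = 300; 1700−1500 = 200.
Aggregate gap = $4,900.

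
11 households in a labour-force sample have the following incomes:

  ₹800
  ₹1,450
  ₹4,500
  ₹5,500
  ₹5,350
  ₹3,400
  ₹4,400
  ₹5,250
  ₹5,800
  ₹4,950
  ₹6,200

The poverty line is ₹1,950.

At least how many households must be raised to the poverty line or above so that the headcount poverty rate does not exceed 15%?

2 of the 11 households are poor, so H = 2/11 = 0.182.
A headcount ratio of at most 15% allows at most ⌊0.15 × 11⌋ = 1 poor households.
So at least 2 − 1 = 1 must be lifted.

1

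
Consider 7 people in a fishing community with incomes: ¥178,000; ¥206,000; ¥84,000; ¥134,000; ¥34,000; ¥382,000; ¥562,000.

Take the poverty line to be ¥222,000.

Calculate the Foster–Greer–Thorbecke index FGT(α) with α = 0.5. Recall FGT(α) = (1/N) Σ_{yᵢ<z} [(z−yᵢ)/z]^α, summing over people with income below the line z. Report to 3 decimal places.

Poor units: ¥34,000, ¥84,000, ¥134,000, ¥178,000, ¥206,000 (q = 5 of N = 7).
Relative gaps: (222000−34000)/222000 = 0.8468; (222000−84000)/222000 = 0.6216; (222000−134000)/222000 = 0.3964; (222000−178000)/222000 = 0.1982; (222000−206000)/222000 = 0.0721.
Raised to α = 0.5: 0.92024; 0.78843; 0.62960; 0.44519; 0.26846.
Sum = 3.051930; FGT(0.5) = 3.051930 / 7 = 0.436.

0.436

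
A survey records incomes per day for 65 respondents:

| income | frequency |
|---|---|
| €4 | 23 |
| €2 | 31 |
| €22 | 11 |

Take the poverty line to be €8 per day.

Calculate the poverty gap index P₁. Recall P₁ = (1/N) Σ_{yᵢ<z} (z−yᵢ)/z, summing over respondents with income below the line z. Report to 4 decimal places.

Below z: 31×€2, 23×€4 (q = 54 of N = 65).
Gap ratios (z−y)/z: (8−2)/8 = 0.7500 (×31); (8−4)/8 = 0.5000 (×23).
Sum of shortfalls = 34.750000; P₁ averages over all N: 34.750000 / 65 = 0.5346.

0.5346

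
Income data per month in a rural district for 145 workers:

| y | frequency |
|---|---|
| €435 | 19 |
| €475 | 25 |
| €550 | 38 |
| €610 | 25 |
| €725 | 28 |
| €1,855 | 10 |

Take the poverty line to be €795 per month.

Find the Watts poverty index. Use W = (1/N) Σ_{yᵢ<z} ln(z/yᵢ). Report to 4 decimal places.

Incomes under z: 19×€435, 25×€475, 38×€550, 25×€610, 28×€725 (q = 135 of N = 145).
Log gaps: ln(795/435) = 0.6030 (×19); ln(795/475) = 0.5150 (×25); ln(795/550) = 0.3684 (×38); ln(795/610) = 0.2649 (×25); ln(795/725) = 0.0922 (×28).
W = 47.535566 / 145 = 0.3278.

0.3278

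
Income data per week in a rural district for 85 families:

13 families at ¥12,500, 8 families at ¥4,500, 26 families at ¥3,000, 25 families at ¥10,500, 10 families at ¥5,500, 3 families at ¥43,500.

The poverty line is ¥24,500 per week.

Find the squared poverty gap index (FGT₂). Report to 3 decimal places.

Incomes under z: 26×¥3,000, 8×¥4,500, 10×¥5,500, 25×¥10,500, 13×¥12,500 (q = 82 of N = 85).
Relative gaps: (24500−3000)/24500 = 0.8776 (×26); (24500−4500)/24500 = 0.8163 (×8); (24500−5500)/24500 = 0.7755 (×10); (24500−10500)/24500 = 0.5714 (×25); (24500−12500)/24500 = 0.4898 (×13).
Squared: 0.7701 (×26); 0.6664 (×8); 0.6014 (×10); 0.3265 (×25); 0.2399 (×13).
Sum = 42.649729; P₂ = 42.649729 / 85 = 0.502.

0.502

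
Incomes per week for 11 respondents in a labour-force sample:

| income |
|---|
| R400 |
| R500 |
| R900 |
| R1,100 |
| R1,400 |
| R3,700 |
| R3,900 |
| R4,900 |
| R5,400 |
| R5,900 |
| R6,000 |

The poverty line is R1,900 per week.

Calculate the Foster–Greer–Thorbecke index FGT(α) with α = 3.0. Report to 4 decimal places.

Poor units: R400, R500, R900, R1,100, R1,400 (q = 5 of N = 11).
Gap ratios (z−y)/z: (1900−400)/1900 = 0.7895; (1900−500)/1900 = 0.7368; (1900−900)/1900 = 0.5263; (1900−1100)/1900 = 0.4211; (1900−1400)/1900 = 0.2632.
Raised to α = 3.0: 0.49205; 0.40006; 0.14579; 0.07465; 0.01822.
Sum = 1.130777; FGT(3.0) = 1.130777 / 11 = 0.1028.

0.1028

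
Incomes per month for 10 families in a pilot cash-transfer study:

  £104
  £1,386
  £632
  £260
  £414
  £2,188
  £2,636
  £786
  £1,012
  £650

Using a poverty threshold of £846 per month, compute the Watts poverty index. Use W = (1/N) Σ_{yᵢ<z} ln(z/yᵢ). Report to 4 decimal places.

Below the line: £104, £260, £414, £632, £650, £786 (q = 6 of N = 10).
Log gaps: ln(846/104) = 2.0961; ln(846/260) = 1.1798; ln(846/414) = 0.7147; ln(846/632) = 0.2916; ln(846/650) = 0.2635; ln(846/786) = 0.0736.
W = 4.619359 / 10 = 0.4619.

0.4619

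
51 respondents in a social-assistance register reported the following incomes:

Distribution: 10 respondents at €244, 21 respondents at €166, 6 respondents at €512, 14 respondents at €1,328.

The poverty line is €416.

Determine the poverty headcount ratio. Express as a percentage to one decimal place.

31 of the 51 respondents have income below €416.
H = 31/51 = 60.8%.

60.8%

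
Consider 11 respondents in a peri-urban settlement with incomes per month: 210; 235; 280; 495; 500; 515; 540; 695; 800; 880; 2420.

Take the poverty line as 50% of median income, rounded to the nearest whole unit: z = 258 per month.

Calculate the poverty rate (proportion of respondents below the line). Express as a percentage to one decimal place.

2 of the 11 respondents have income below 258.
H = 2/11 = 18.2%.

18.2%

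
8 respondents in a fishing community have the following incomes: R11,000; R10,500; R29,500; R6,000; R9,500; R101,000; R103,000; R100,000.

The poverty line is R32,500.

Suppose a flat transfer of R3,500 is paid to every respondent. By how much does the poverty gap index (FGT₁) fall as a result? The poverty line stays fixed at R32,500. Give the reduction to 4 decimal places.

Before: below the line — R6,000, R9,500, R10,500, R11,000, R29,500; poverty gap index (FGT₁) = 0.369231.
After the R3,500 transfer: below the line — R9,500, R13,000, R14,000, R14,500; poverty gap index (FGT₁) = 0.303846.
Reduction = 0.369231 − 0.303846 = 0.0654.

0.0654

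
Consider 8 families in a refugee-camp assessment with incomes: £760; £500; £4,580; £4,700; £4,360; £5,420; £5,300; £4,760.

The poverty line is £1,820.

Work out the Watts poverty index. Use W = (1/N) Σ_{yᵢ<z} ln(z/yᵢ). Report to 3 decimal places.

0.271

Incomes under z: £500, £760 (q = 2 of N = 8).
ln(z/y) terms: ln(1820/500) = 1.2920; ln(1820/760) = 0.8733.
W = 2.165257 / 8 = 0.271.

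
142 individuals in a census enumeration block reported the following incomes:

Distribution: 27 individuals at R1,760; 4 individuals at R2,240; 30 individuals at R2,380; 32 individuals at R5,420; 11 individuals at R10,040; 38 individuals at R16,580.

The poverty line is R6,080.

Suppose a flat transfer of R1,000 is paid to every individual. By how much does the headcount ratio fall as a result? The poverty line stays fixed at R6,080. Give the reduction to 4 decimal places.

0.2254

Before: below the line — 27×R1,760, 4×R2,240, 30×R2,380, 32×R5,420; headcount ratio = 0.654930.
After the R1,000 transfer: below the line — 27×R2,760, 4×R3,240, 30×R3,380; headcount ratio = 0.429577.
Reduction = 0.654930 − 0.429577 = 0.2254.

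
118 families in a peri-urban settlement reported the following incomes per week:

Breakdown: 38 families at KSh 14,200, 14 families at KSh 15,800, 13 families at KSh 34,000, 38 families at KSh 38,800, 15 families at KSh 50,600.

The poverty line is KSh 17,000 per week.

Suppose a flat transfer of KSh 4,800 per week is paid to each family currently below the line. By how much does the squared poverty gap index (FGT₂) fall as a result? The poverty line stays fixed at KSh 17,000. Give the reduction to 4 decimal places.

0.0093

Before: below the line — 38×KSh 14,200, 14×KSh 15,800; squared poverty gap index (FGT₂) = 0.009327.
After the KSh 4,800 transfer: below the line — none; squared poverty gap index (FGT₂) = 0.000000.
Reduction = 0.009327 − 0.000000 = 0.0093.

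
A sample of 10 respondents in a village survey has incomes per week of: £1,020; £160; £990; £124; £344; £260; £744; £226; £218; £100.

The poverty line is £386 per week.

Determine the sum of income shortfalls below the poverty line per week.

Incomes under z: £100, £124, £160, £218, £226, £260, £344 (q = 7 of N = 10).
Individual gaps: 386−100 = 286; 386−124 = 262; 386−160 = 226; 386−218 = 168; 386−226 = 160; 386−260 = 126; 386−344 = 42.
Aggregate gap = £1,270.

£1,270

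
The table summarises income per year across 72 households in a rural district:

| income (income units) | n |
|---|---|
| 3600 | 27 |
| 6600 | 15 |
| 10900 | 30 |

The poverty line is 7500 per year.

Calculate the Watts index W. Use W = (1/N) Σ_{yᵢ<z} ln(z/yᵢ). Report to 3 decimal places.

0.302

Incomes under z: 27×3600, 15×6600 (q = 42 of N = 72).
Log shortfalls: ln(7500/3600) = 0.7340 (×27); ln(7500/6600) = 0.1278 (×15).
W = 21.734668 / 72 = 0.302.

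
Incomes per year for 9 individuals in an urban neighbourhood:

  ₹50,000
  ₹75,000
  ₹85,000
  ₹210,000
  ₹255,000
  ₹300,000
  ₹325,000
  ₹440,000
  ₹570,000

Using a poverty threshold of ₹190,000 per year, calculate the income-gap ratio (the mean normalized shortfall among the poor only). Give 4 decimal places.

0.6316

Below z: ₹50,000, ₹75,000, ₹85,000 (q = 3 of N = 9).
Shortfall ratios (z−y)/z: 0.7368, 0.6053, 0.5526; sum = 1.894737.
The income-gap ratio divides by q (the poor only): 1.894737 / 3 = 0.6316.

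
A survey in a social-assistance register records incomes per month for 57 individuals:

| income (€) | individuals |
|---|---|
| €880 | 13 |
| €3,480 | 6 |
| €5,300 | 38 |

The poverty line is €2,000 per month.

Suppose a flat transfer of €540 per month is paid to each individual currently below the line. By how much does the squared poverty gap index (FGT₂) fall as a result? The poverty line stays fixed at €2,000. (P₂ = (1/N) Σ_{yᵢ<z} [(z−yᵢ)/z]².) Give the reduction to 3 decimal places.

Before: below the line — 13×€880; squared poverty gap index (FGT₂) = 0.07152.
After the €540 transfer: below the line — 13×€1,420; squared poverty gap index (FGT₂) = 0.01918.
Reduction = 0.07152 − 0.01918 = 0.052.

0.052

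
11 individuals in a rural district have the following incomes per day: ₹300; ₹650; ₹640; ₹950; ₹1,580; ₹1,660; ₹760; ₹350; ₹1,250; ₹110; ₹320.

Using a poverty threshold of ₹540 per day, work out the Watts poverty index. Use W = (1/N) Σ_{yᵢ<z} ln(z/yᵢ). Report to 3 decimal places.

0.285

Poor units: ₹110, ₹300, ₹320, ₹350 (q = 4 of N = 11).
Log gaps: ln(540/110) = 1.5911; ln(540/300) = 0.5878; ln(540/320) = 0.5232; ln(540/350) = 0.4336.
W = 3.135760 / 11 = 0.285.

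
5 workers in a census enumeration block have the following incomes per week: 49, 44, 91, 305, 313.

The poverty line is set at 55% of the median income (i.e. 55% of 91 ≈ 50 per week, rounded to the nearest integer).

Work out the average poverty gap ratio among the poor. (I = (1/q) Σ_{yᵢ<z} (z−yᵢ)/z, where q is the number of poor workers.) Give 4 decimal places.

0.0700

Below z: 44, 49 (q = 2 of N = 5).
Relative gaps: 0.1200, 0.0200; sum = 0.140000.
The income-gap ratio divides by q (the poor only): 0.140000 / 2 = 0.0700.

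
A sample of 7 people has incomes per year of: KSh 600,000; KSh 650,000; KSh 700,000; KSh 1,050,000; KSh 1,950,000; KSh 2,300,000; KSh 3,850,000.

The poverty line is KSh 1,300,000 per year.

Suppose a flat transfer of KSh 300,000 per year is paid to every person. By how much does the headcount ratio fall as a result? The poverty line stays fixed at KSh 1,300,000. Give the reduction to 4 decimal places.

Before: below the line — KSh 600,000, KSh 650,000, KSh 700,000, KSh 1,050,000; headcount ratio = 0.571429.
After the KSh 300,000 transfer: below the line — KSh 900,000, KSh 950,000, KSh 1,000,000; headcount ratio = 0.428571.
Reduction = 0.571429 − 0.428571 = 0.1429.

0.1429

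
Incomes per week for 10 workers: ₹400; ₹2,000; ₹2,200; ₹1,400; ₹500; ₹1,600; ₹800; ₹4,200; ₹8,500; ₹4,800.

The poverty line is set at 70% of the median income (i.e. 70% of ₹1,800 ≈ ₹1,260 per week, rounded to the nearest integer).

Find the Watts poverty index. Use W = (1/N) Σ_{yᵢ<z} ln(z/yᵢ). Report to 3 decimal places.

0.253

Below the line: ₹400, ₹500, ₹800 (q = 3 of N = 10).
ln(z/y) terms: ln(1260/400) = 1.1474; ln(1260/500) = 0.9243; ln(1260/800) = 0.4543.
W = 2.525917 / 10 = 0.253.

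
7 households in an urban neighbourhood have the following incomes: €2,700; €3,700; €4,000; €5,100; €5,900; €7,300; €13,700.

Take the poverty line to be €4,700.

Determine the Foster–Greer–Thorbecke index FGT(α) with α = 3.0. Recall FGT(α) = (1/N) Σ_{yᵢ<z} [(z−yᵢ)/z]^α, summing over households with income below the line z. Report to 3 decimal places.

Below the line: €2,700, €3,700, €4,000 (q = 3 of N = 7).
Gap ratios (z−y)/z: (4700−2700)/4700 = 0.4255; (4700−3700)/4700 = 0.2128; (4700−4000)/4700 = 0.1489.
Raised to α = 3.0: 0.07705; 0.00963; 0.00330.
Sum = 0.089990; FGT(3.0) = 0.089990 / 7 = 0.013.

0.013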